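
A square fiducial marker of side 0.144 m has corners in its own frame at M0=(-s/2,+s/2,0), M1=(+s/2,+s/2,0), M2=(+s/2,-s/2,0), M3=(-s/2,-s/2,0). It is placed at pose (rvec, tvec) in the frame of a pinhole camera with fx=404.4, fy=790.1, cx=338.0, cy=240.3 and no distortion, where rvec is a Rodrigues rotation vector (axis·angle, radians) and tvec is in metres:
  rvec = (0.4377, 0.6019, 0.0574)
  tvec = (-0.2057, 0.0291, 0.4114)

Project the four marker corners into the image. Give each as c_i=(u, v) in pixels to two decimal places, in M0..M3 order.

c0=(119.00, 374.66) c1=(196.43, 450.66) c2=(159.31, 186.41) c3=(77.68, 148.11)

Intrinsics K: fx=404.4, fy=790.1, cx=338.0, cy=240.3
Marker side s = 0.144 m; corners in marker frame (Z=0):
  M0 = (-0.0720, +0.0720, 0)
  M1 = (+0.0720, +0.0720, 0)
  M2 = (+0.0720, -0.0720, 0)
  M3 = (-0.0720, -0.0720, 0)
rvec = (0.4377, 0.6019, 0.0574), |rvec| = θ = 0.74643 rad = 42.767°
Rodrigues: sinθ=0.67902, 1−cosθ=0.26588; R = I + sinθ·[k]× + (1−cosθ)·[k]×²:
    [+0.82554 +0.07351 +0.55953]
    [+0.17794 +0.90700 -0.38169]
    [-0.53555 +0.41466 +0.73569]
t = (-0.2057, 0.0291, 0.4114) m
M0: Pc = R·M0+t = (-0.25985, +0.08159, +0.47982); u = 404.4·(-0.25985)/0.47982 + 338.0 = 118.9951, v = 790.1·(+0.08159)/0.47982 + 240.3 = 374.6565
M1: Pc = R·M1+t = (-0.14097, +0.10722, +0.40270); u = 404.4·(-0.14097)/0.40270 + 338.0 = 196.4348, v = 790.1·(+0.10722)/0.40270 + 240.3 = 450.6604
M2: Pc = R·M2+t = (-0.15155, -0.02339, +0.34298); u = 404.4·(-0.15155)/0.34298 + 338.0 = 159.3091, v = 790.1·(-0.02339)/0.34298 + 240.3 = 186.4127
M3: Pc = R·M3+t = (-0.27043, -0.04902, +0.42010); u = 404.4·(-0.27043)/0.42010 + 338.0 = 77.6779, v = 790.1·(-0.04902)/0.42010 + 240.3 = 148.1149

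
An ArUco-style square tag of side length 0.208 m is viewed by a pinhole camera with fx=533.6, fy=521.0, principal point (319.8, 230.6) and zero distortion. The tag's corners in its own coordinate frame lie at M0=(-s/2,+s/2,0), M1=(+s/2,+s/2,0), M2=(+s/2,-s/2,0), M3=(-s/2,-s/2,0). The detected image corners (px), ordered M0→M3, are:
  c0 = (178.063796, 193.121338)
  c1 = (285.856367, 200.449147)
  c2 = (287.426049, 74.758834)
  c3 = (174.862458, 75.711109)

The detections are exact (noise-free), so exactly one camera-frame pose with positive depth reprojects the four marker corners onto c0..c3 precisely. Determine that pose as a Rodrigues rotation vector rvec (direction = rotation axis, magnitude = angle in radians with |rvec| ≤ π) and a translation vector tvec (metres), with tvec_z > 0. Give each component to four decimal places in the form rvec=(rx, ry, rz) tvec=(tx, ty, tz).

Intrinsics K: fx=533.6, fy=521.0, cx=319.8, cy=230.6
Marker side s = 0.208 m; corners in marker frame (Z=0):
  M0 = (-0.1040, +0.1040, 0)
  M1 = (+0.1040, +0.1040, 0)
  M2 = (+0.1040, -0.1040, 0)
  M3 = (-0.1040, -0.1040, 0)
Detected image corners:
  c0 = (178.063796, 193.121338) px
  c1 = (285.856367, 200.449147) px
  c2 = (287.426049, 74.758834) px
  c3 = (174.862458, 75.711109) px
Planar DLT: solve 8×8 A·h = b for H (H[2,2]=1):
  H  [+452.33777 +53.09652 +229.65310]
  H  [-29.53328 +612.33780 +137.28636]
  H  [-0.33303 +0.21065 +1.00000]
B = K⁻¹H; ‖b₁‖=1.102713, ‖b₂‖=1.102713; λ = 2/(‖b₁‖+‖b₂‖) = 0.906854, sign → tz>0 ⇒ λ=+0.906854
r₁ = λ·B[:,0] = (+0.94975,+0.08227,-0.30201); r₂ = λ·B[:,1] = (-0.02425,+0.98128,+0.19103)
r₃ = r₁×r₂ = (+0.31207,-0.17411,+0.93397); SVD([r₁ r₂ r₃]) → R = UVᵀ:
  R  [+0.94975 -0.02425 +0.31207]
  R  [+0.08227 +0.98128 -0.17411]
  R  [-0.30201 +0.19103 +0.93397]
t = (-0.15320, -0.16242, +0.90685) m
tr R = 2.865003; θ = arccos((tr R − 1)/2) = 0.369518 rad = 21.172°
axis k = ((R−Rᵀ)₃₂, (R−Rᵀ)₁₃, (R−Rᵀ)₂₁) / (2 sinθ) = (+0.505499, +0.850132, +0.147464)
rvec = θ·k = (+0.186791, +0.314139, +0.054491)

rvec=(0.1868, 0.3141, 0.0545) tvec=(-0.1532, -0.1624, 0.9069)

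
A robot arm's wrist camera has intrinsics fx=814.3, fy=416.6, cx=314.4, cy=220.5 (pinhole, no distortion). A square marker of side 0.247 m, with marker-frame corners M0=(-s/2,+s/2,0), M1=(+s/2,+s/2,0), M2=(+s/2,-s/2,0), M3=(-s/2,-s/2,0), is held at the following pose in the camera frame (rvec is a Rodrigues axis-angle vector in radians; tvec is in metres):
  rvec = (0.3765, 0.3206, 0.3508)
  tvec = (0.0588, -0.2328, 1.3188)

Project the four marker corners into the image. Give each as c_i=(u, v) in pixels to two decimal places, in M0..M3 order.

Intrinsics K: fx=814.3, fy=416.6, cx=314.4, cy=220.5
Marker side s = 0.247 m; corners in marker frame (Z=0):
  M0 = (-0.1235, +0.1235, 0)
  M1 = (+0.1235, +0.1235, 0)
  M2 = (+0.1235, -0.1235, 0)
  M3 = (-0.1235, -0.1235, 0)
rvec = (0.3765, 0.3206, 0.3508), |rvec| = θ = 0.60630 rad = 34.738°
Rodrigues: sinθ=0.56983, 1−cosθ=0.17824; R = I + sinθ·[k]× + (1−cosθ)·[k]×²:
    [+0.89049 -0.27117 +0.36536]
    [+0.38823 +0.87160 -0.29932]
    [-0.23728 +0.40839 +0.88143]
t = (0.0588, -0.2328, 1.3188) m
M0: Pc = R·M0+t = (-0.08467, -0.17310, +1.39854); u = 814.3·(-0.08467)/1.39854 + 314.4 = 265.1032, v = 416.6·(-0.17310)/1.39854 + 220.5 = 168.9356
M1: Pc = R·M1+t = (+0.13529, -0.07721, +1.33993); u = 814.3·(+0.13529)/1.33993 + 314.4 = 396.6158, v = 416.6·(-0.07721)/1.33993 + 220.5 = 196.4941
M2: Pc = R·M2+t = (+0.20227, -0.29250, +1.23906); u = 814.3·(+0.20227)/1.23906 + 314.4 = 447.3274, v = 416.6·(-0.29250)/1.23906 + 220.5 = 122.1561
M3: Pc = R·M3+t = (-0.01769, -0.38839, +1.29767); u = 814.3·(-0.01769)/1.29767 + 314.4 = 303.3017, v = 416.6·(-0.38839)/1.29767 + 220.5 = 95.8127

c0=(265.10, 168.94) c1=(396.62, 196.49) c2=(447.33, 122.16) c3=(303.30, 95.81)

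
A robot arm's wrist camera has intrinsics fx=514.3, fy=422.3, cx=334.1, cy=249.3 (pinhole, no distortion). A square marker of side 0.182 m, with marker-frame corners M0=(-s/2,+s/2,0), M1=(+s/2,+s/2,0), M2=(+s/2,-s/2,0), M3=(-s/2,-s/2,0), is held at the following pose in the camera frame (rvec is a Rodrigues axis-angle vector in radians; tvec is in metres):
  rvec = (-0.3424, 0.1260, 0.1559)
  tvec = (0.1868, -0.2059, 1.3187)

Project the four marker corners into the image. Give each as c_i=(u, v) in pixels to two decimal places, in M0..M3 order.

c0=(366.41, 206.14) c1=(439.02, 213.09) c2=(446.53, 161.12) c3=(376.91, 155.51)

Intrinsics K: fx=514.3, fy=422.3, cx=334.1, cy=249.3
Marker side s = 0.182 m; corners in marker frame (Z=0):
  M0 = (-0.0910, +0.0910, 0)
  M1 = (+0.0910, +0.0910, 0)
  M2 = (+0.0910, -0.0910, 0)
  M3 = (-0.0910, -0.0910, 0)
rvec = (-0.3424, 0.1260, 0.1559), |rvec| = θ = 0.39676 rad = 22.733°
Rodrigues: sinθ=0.38643, 1−cosθ=0.07768; R = I + sinθ·[k]× + (1−cosθ)·[k]×²:
    [+0.98017 -0.17313 +0.09638]
    [+0.13055 +0.93015 +0.34318]
    [-0.14906 -0.32379 +0.93431]
t = (0.1868, -0.2059, 1.3187) m
M0: Pc = R·M0+t = (+0.08185, -0.13314, +1.30280); u = 514.3·(+0.08185)/1.30280 + 334.1 = 366.4113, v = 422.3·(-0.13314)/1.30280 + 249.3 = 206.1441
M1: Pc = R·M1+t = (+0.26024, -0.10938, +1.27567); u = 514.3·(+0.26024)/1.27567 + 334.1 = 439.0188, v = 422.3·(-0.10938)/1.27567 + 249.3 = 213.0920
M2: Pc = R·M2+t = (+0.29175, -0.27866, +1.33460); u = 514.3·(+0.29175)/1.33460 + 334.1 = 446.5286, v = 422.3·(-0.27866)/1.33460 + 249.3 = 161.1241
M3: Pc = R·M3+t = (+0.11336, -0.30242, +1.36173); u = 514.3·(+0.11336)/1.36173 + 334.1 = 376.9137, v = 422.3·(-0.30242)/1.36173 + 249.3 = 155.5122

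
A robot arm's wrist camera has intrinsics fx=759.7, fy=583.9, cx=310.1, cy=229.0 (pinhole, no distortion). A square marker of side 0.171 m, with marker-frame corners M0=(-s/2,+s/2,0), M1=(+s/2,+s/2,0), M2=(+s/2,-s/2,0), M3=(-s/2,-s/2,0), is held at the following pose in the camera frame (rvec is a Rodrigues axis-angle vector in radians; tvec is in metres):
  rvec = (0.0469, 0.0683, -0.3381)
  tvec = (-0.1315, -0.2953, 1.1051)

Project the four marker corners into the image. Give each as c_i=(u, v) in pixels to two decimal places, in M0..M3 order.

Intrinsics K: fx=759.7, fy=583.9, cx=310.1, cy=229.0
Marker side s = 0.171 m; corners in marker frame (Z=0):
  M0 = (-0.0855, +0.0855, 0)
  M1 = (+0.0855, +0.0855, 0)
  M2 = (+0.0855, -0.0855, 0)
  M3 = (-0.0855, -0.0855, 0)
rvec = (0.0469, 0.0683, -0.3381), |rvec| = θ = 0.34810 rad = 19.945°
Rodrigues: sinθ=0.34112, 1−cosθ=0.05998; R = I + sinθ·[k]× + (1−cosθ)·[k]×²:
    [+0.94111 +0.33290 +0.05908]
    [-0.32973 +0.94233 -0.05739]
    [-0.07478 +0.03453 +0.99660]
t = (-0.1315, -0.2953, 1.1051) m
M0: Pc = R·M0+t = (-0.18350, -0.18654, +1.11445); u = 759.7·(-0.18350)/1.11445 + 310.1 = 185.0095, v = 583.9·(-0.18654)/1.11445 + 229.0 = 131.2652
M1: Pc = R·M1+t = (-0.02257, -0.24292, +1.10166); u = 759.7·(-0.02257)/1.10166 + 310.1 = 294.5342, v = 583.9·(-0.24292)/1.10166 + 229.0 = 100.2465
M2: Pc = R·M2+t = (-0.07950, -0.40406, +1.09575); u = 759.7·(-0.07950)/1.09575 + 310.1 = 254.9831, v = 583.9·(-0.40406)/1.09575 + 229.0 = 13.6861
M3: Pc = R·M3+t = (-0.24043, -0.34768, +1.10854); u = 759.7·(-0.24043)/1.10854 + 310.1 = 145.3313, v = 583.9·(-0.34768)/1.10854 + 229.0 = 45.8684

c0=(185.01, 131.27) c1=(294.53, 100.25) c2=(254.98, 13.69) c3=(145.33, 45.87)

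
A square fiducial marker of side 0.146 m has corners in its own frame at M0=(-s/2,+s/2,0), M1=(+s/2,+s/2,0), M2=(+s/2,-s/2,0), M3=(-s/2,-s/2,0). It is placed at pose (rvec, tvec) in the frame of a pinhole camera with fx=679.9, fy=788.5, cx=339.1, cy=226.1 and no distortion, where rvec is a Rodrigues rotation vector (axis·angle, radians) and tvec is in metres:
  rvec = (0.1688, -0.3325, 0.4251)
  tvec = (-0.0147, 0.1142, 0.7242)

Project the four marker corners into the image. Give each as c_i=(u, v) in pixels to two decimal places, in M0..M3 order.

Intrinsics K: fx=679.9, fy=788.5, cx=339.1, cy=226.1
Marker side s = 0.146 m; corners in marker frame (Z=0):
  M0 = (-0.0730, +0.0730, 0)
  M1 = (+0.0730, +0.0730, 0)
  M2 = (+0.0730, -0.0730, 0)
  M3 = (-0.0730, -0.0730, 0)
rvec = (0.1688, -0.3325, 0.4251), |rvec| = θ = 0.56547 rad = 32.399°
Rodrigues: sinθ=0.53582, 1−cosθ=0.15566; R = I + sinθ·[k]× + (1−cosθ)·[k]×²:
    [+0.85821 -0.43013 -0.28013]
    [+0.37548 +0.89816 -0.22876]
    [+0.34999 +0.09114 +0.93231]
t = (-0.0147, 0.1142, 0.7242) m
M0: Pc = R·M0+t = (-0.10875, +0.15236, +0.70530); u = 679.9·(-0.10875)/0.70530 + 339.1 = 234.2685, v = 788.5·(+0.15236)/0.70530 + 226.1 = 396.4268
M1: Pc = R·M1+t = (+0.01655, +0.20718, +0.75640); u = 679.9·(+0.01655)/0.75640 + 339.1 = 353.9759, v = 788.5·(+0.20718)/0.75640 + 226.1 = 442.0669
M2: Pc = R·M2+t = (+0.07935, +0.07604, +0.74310); u = 679.9·(+0.07935)/0.74310 + 339.1 = 411.7002, v = 788.5·(+0.07604)/0.74310 + 226.1 = 306.7911
M3: Pc = R·M3+t = (-0.04595, +0.02122, +0.69200); u = 679.9·(-0.04595)/0.69200 + 339.1 = 293.9535, v = 788.5·(+0.02122)/0.69200 + 226.1 = 250.2843

c0=(234.27, 396.43) c1=(353.98, 442.07) c2=(411.70, 306.79) c3=(293.95, 250.28)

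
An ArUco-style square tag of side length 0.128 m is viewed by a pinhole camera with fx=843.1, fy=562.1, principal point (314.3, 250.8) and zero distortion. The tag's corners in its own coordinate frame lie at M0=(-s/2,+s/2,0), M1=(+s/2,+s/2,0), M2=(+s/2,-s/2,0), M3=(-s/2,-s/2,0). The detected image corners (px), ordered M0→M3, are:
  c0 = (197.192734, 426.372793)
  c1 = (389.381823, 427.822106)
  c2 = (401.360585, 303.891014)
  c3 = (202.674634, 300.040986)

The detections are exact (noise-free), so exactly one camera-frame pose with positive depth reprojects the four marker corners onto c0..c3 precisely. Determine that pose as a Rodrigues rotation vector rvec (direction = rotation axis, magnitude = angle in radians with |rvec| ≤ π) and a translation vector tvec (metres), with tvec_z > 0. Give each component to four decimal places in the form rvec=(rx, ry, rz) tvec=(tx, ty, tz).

rvec=(0.1490, -0.0767, 0.0421) tvec=(-0.0103, 0.1126, 0.5511)

Intrinsics K: fx=843.1, fy=562.1, cx=314.3, cy=250.8
Marker side s = 0.128 m; corners in marker frame (Z=0):
  M0 = (-0.0640, +0.0640, 0)
  M1 = (+0.0640, +0.0640, 0)
  M2 = (+0.0640, -0.0640, 0)
  M3 = (-0.0640, -0.0640, 0)
Detected image corners:
  c0 = (197.192734, 426.372793) px
  c1 = (389.381823, 427.822106) px
  c2 = (401.360585, 303.891014) px
  c3 = (202.674634, 300.040986) px
Planar DLT: solve 8×8 A·h = b for H (H[2,2]=1):
  H  [+1569.36008 +10.78080 +298.48024]
  H  [+73.12498 +1074.52374 +365.60968]
  H  [+0.14425 +0.26615 +1.00000]
B = K⁻¹H; ‖b₁‖=1.814578, ‖b₂‖=1.814578; λ = 2/(‖b₁‖+‖b₂‖) = 0.551092, sign → tz>0 ⇒ λ=+0.551092
r₁ = λ·B[:,0] = (+0.99618,+0.03622,+0.07950); r₂ = λ·B[:,1] = (-0.04763,+0.98804,+0.14667)
r₃ = r₁×r₂ = (-0.07323,-0.14990,+0.98599); SVD([r₁ r₂ r₃]) → R = UVᵀ:
  R  [+0.99618 -0.04763 -0.07323]
  R  [+0.03622 +0.98804 -0.14990]
  R  [+0.07950 +0.14667 +0.98599]
t = (-0.01034, +0.11256, +0.55109) m
tr R = 2.970200; θ = arccos((tr R − 1)/2) = 0.172843 rad = 9.903°
axis k = ((R−Rᵀ)₃₂, (R−Rᵀ)₁₃, (R−Rᵀ)₂₁) / (2 sinθ) = (+0.862216, -0.444017, +0.243788)
rvec = θ·k = (+0.149028, -0.076745, +0.042137)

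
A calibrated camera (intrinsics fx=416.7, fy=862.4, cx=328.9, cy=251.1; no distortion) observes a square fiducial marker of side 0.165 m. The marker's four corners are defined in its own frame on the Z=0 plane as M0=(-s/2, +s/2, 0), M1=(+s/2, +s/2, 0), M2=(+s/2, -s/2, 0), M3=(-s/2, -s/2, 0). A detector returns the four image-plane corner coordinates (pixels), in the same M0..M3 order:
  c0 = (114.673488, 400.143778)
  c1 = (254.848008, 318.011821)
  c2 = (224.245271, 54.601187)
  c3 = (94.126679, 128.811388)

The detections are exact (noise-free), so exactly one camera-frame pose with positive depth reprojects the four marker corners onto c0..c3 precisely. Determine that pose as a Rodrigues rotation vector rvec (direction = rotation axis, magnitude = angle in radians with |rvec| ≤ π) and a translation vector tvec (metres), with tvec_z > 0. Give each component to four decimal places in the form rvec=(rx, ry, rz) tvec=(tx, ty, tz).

Intrinsics K: fx=416.7, fy=862.4, cx=328.9, cy=251.1
Marker side s = 0.165 m; corners in marker frame (Z=0):
  M0 = (-0.0825, +0.0825, 0)
  M1 = (+0.0825, +0.0825, 0)
  M2 = (+0.0825, -0.0825, 0)
  M3 = (-0.0825, -0.0825, 0)
Detected image corners:
  c0 = (114.673488, 400.143778) px
  c1 = (254.848008, 318.011821) px
  c2 = (224.245271, 54.601187) px
  c3 = (94.126679, 128.811388) px
Planar DLT: solve 8×8 A·h = b for H (H[2,2]=1):
  H  [+825.69118 +76.08848 +171.74068]
  H  [-462.66223 +1516.77350 +220.17824]
  H  [+0.04522 -0.45951 +1.00000]
B = K⁻¹H; ‖b₁‖=2.022457, ‖b₂‖=2.022457; λ = 2/(‖b₁‖+‖b₂‖) = 0.494448, sign → tz>0 ⇒ λ=+0.494448
r₁ = λ·B[:,0] = (+0.96210,-0.27177,+0.02236); r₂ = λ·B[:,1] = (+0.26962,+0.93578,-0.22720)
r₃ = r₁×r₂ = (+0.04083,+0.22462,+0.97359); SVD([r₁ r₂ r₃]) → R = UVᵀ:
  R  [+0.96210 +0.26962 +0.04083]
  R  [-0.27177 +0.93578 +0.22462]
  R  [+0.02236 -0.22720 +0.97359]
t = (-0.18648, -0.01773, +0.49445) m
tr R = 2.871472; θ = arccos((tr R − 1)/2) = 0.360456 rad = 20.653°
axis k = ((R−Rᵀ)₃₂, (R−Rᵀ)₁₃, (R−Rᵀ)₂₁) / (2 sinθ) = (-0.640525, +0.026180, -0.767491)
rvec = θ·k = (-0.230881, +0.009437, -0.276647)

rvec=(-0.2309, 0.0094, -0.2766) tvec=(-0.1865, -0.0177, 0.4944)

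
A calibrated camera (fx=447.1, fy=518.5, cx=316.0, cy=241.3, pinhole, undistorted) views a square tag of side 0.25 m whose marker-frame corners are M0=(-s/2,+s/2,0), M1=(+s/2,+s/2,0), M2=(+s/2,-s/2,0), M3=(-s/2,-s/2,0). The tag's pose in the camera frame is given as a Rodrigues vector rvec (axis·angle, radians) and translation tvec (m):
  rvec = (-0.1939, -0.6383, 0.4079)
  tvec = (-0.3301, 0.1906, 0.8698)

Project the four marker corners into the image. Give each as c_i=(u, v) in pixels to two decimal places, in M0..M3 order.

Intrinsics K: fx=447.1, fy=518.5, cx=316.0, cy=241.3
Marker side s = 0.25 m; corners in marker frame (Z=0):
  M0 = (-0.1250, +0.1250, 0)
  M1 = (+0.1250, +0.1250, 0)
  M2 = (+0.1250, -0.1250, 0)
  M3 = (-0.1250, -0.1250, 0)
rvec = (-0.1939, -0.6383, 0.4079), |rvec| = θ = 0.78192 rad = 44.801°
Rodrigues: sinθ=0.70465, 1−cosθ=0.29044; R = I + sinθ·[k]× + (1−cosθ)·[k]×²:
    [+0.72742 -0.30879 -0.61279]
    [+0.42638 +0.90310 +0.05105]
    [+0.53764 -0.29842 +0.78860]
t = (-0.3301, 0.1906, 0.8698) m
M0: Pc = R·M0+t = (-0.45963, +0.25019, +0.76529); u = 447.1·(-0.45963)/0.76529 + 316.0 = 47.4764, v = 518.5·(+0.25019)/0.76529 + 241.3 = 410.8086
M1: Pc = R·M1+t = (-0.27777, +0.35679, +0.89970); u = 447.1·(-0.27777)/0.89970 + 316.0 = 177.9636, v = 518.5·(+0.35679)/0.89970 + 241.3 = 446.9158
M2: Pc = R·M2+t = (-0.20057, +0.13101, +0.97431); u = 447.1·(-0.20057)/0.97431 + 316.0 = 223.9588, v = 518.5·(+0.13101)/0.97431 + 241.3 = 311.0199
M3: Pc = R·M3+t = (-0.38243, +0.02441, +0.83990); u = 447.1·(-0.38243)/0.83990 + 316.0 = 112.4230, v = 518.5·(+0.02441)/0.83990 + 241.3 = 256.3721

c0=(47.48, 410.81) c1=(177.96, 446.92) c2=(223.96, 311.02) c3=(112.42, 256.37)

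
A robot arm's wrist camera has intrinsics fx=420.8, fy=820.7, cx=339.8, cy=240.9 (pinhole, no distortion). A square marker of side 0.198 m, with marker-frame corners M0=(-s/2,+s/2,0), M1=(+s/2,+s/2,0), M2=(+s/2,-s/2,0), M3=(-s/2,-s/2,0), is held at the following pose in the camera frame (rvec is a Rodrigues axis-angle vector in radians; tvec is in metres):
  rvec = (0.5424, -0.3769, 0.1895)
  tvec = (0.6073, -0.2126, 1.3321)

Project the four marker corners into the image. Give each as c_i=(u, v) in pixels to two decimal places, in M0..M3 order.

c0=(493.71, 156.99) c1=(538.91, 170.43) c2=(569.96, 62.36) c3=(523.37, 41.10)

Intrinsics K: fx=420.8, fy=820.7, cx=339.8, cy=240.9
Marker side s = 0.198 m; corners in marker frame (Z=0):
  M0 = (-0.0990, +0.0990, 0)
  M1 = (+0.0990, +0.0990, 0)
  M2 = (+0.0990, -0.0990, 0)
  M3 = (-0.0990, -0.0990, 0)
rvec = (0.5424, -0.3769, 0.1895), |rvec| = θ = 0.68714 rad = 39.370°
Rodrigues: sinθ=0.63433, 1−cosθ=0.22694; R = I + sinθ·[k]× + (1−cosθ)·[k]×²:
    [+0.91446 -0.27319 -0.29853]
    [+0.07668 +0.84134 -0.53504]
    [+0.39733 +0.46638 +0.79032]
t = (0.6073, -0.2126, 1.3321) m
M0: Pc = R·M0+t = (+0.48972, -0.13690, +1.33894); u = 420.8·(+0.48972)/1.33894 + 339.8 = 493.7095, v = 820.7·(-0.13690)/1.33894 + 240.9 = 156.9880
M1: Pc = R·M1+t = (+0.67079, -0.12172, +1.41761); u = 420.8·(+0.67079)/1.41761 + 339.8 = 538.9148, v = 820.7·(-0.12172)/1.41761 + 240.9 = 170.4345
M2: Pc = R·M2+t = (+0.72488, -0.28830, +1.32526); u = 420.8·(+0.72488)/1.32526 + 339.8 = 569.9644, v = 820.7·(-0.28830)/1.32526 + 240.9 = 62.3628
M3: Pc = R·M3+t = (+0.54381, -0.30348, +1.24659); u = 420.8·(+0.54381)/1.24659 + 339.8 = 523.3701, v = 820.7·(-0.30348)/1.24659 + 240.9 = 41.0999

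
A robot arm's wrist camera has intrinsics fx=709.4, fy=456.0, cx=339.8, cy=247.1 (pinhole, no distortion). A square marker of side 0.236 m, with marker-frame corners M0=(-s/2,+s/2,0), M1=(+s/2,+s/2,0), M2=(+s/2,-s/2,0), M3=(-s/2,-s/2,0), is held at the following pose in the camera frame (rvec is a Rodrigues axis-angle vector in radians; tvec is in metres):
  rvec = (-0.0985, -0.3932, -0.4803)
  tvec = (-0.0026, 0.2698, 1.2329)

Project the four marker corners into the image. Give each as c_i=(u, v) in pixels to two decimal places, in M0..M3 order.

c0=(313.87, 410.36) c1=(422.25, 362.36) c2=(360.97, 288.00) c3=(247.85, 330.21)

Intrinsics K: fx=709.4, fy=456.0, cx=339.8, cy=247.1
Marker side s = 0.236 m; corners in marker frame (Z=0):
  M0 = (-0.1180, +0.1180, 0)
  M1 = (+0.1180, +0.1180, 0)
  M2 = (+0.1180, -0.1180, 0)
  M3 = (-0.1180, -0.1180, 0)
rvec = (-0.0985, -0.3932, -0.4803), |rvec| = θ = 0.62849 rad = 36.010°
Rodrigues: sinθ=0.58792, 1−cosθ=0.19108; R = I + sinθ·[k]× + (1−cosθ)·[k]×²:
    [+0.81361 +0.46804 -0.34493]
    [-0.43056 +0.88371 +0.18350]
    [+0.39071 -0.00078 +0.92051]
t = (-0.0026, 0.2698, 1.2329) m
M0: Pc = R·M0+t = (-0.04338, +0.42488, +1.18670); u = 709.4·(-0.04338)/1.18670 + 339.8 = 313.8691, v = 456.0·(+0.42488)/1.18670 + 247.1 = 410.3649
M1: Pc = R·M1+t = (+0.14863, +0.32327, +1.27891); u = 709.4·(+0.14863)/1.27891 + 339.8 = 422.2460, v = 456.0·(+0.32327)/1.27891 + 247.1 = 362.3634
M2: Pc = R·M2+t = (+0.03818, +0.11472, +1.27910); u = 709.4·(+0.03818)/1.27910 + 339.8 = 360.9739, v = 456.0·(+0.11472)/1.27910 + 247.1 = 287.9964
M3: Pc = R·M3+t = (-0.15383, +0.21633, +1.18689); u = 709.4·(-0.15383)/1.18689 + 339.8 = 247.8537, v = 456.0·(+0.21633)/1.18689 + 247.1 = 330.2130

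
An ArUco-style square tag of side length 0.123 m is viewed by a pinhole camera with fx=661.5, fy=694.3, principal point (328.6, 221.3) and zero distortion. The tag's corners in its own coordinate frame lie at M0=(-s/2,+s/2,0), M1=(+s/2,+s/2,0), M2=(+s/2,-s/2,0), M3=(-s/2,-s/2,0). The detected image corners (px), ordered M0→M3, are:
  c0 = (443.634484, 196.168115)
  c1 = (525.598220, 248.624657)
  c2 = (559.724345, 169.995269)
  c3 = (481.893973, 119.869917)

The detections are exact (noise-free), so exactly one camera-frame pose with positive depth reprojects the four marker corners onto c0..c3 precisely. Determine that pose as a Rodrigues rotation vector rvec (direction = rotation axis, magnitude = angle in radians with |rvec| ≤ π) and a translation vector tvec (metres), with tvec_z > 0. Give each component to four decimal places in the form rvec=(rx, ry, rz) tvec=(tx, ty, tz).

rvec=(-0.3465, -0.1202, 0.5347) tvec=(0.2284, -0.0481, 0.8652)

Intrinsics K: fx=661.5, fy=694.3, cx=328.6, cy=221.3
Marker side s = 0.123 m; corners in marker frame (Z=0):
  M0 = (-0.0615, +0.0615, 0)
  M1 = (+0.0615, +0.0615, 0)
  M2 = (+0.0615, -0.0615, 0)
  M3 = (-0.0615, -0.0615, 0)
Detected image corners:
  c0 = (443.634484, 196.168115) px
  c1 = (525.598220, 248.624657) px
  c2 = (559.724345, 169.995269) px
  c3 = (481.893973, 119.869917) px
Planar DLT: solve 8×8 A·h = b for H (H[2,2]=1):
  H  [+662.22752 -499.73850 +503.23166]
  H  [+421.54020 +554.71788 +182.73173]
  H  [+0.02602 -0.40881 +1.00000]
B = K⁻¹H; ‖b₁‖=1.155763, ‖b₂‖=1.155763; λ = 2/(‖b₁‖+‖b₂‖) = 0.865229, sign → tz>0 ⇒ λ=+0.865229
r₁ = λ·B[:,0] = (+0.85500,+0.51814,+0.02251); r₂ = λ·B[:,1] = (-0.47794,+0.80403,-0.35372)
r₃ = r₁×r₂ = (-0.20138,+0.29167,+0.93508); SVD([r₁ r₂ r₃]) → R = UVᵀ:
  R  [+0.85500 -0.47794 -0.20138]
  R  [+0.51814 +0.80403 +0.29167]
  R  [+0.02251 -0.35372 +0.93508]
t = (+0.22841, -0.04806, +0.86523) m
tr R = 2.594106; θ = arccos((tr R − 1)/2) = 0.648397 rad = 37.150°
axis k = ((R−Rᵀ)₃₂, (R−Rᵀ)₁₃, (R−Rᵀ)₂₁) / (2 sinθ) = (-0.534337, -0.185367, +0.824696)
rvec = θ·k = (-0.346463, -0.120191, +0.534730)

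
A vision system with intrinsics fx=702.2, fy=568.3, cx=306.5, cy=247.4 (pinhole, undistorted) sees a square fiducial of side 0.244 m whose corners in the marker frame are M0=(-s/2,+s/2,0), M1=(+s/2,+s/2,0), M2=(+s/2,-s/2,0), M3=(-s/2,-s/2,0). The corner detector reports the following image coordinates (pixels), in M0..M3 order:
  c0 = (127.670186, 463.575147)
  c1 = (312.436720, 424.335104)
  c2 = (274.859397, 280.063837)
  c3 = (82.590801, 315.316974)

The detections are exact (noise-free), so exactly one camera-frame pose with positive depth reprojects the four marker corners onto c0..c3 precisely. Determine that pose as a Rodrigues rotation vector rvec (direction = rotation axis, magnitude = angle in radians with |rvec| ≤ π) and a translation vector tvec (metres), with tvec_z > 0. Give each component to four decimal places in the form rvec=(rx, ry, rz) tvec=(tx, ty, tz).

Intrinsics K: fx=702.2, fy=568.3, cx=306.5, cy=247.4
Marker side s = 0.244 m; corners in marker frame (Z=0):
  M0 = (-0.1220, +0.1220, 0)
  M1 = (+0.1220, +0.1220, 0)
  M2 = (+0.1220, -0.1220, 0)
  M3 = (-0.1220, -0.1220, 0)
Detected image corners:
  c0 = (127.670186, 463.575147) px
  c1 = (312.436720, 424.335104) px
  c2 = (274.859397, 280.063837) px
  c3 = (82.590801, 315.316974) px
Planar DLT: solve 8×8 A·h = b for H (H[2,2]=1):
  H  [+801.30675 +195.28109 +201.38931]
  H  [-98.95842 +647.98063 +371.66425]
  H  [+0.14514 +0.13127 +1.00000]
B = K⁻¹H; ‖b₁‖=1.113106, ‖b₂‖=1.113106; λ = 2/(‖b₁‖+‖b₂‖) = 0.898387, sign → tz>0 ⇒ λ=+0.898387
r₁ = λ·B[:,0] = (+0.96827,-0.21320,+0.13039); r₂ = λ·B[:,1] = (+0.19836,+0.97301,+0.11794)
r₃ = r₁×r₂ = (-0.15202,-0.08833,+0.98442); SVD([r₁ r₂ r₃]) → R = UVᵀ:
  R  [+0.96827 +0.19836 -0.15202]
  R  [-0.21320 +0.97301 -0.08833]
  R  [+0.13039 +0.11794 +0.98442]
t = (-0.13448, +0.19644, +0.89839) m
tr R = 2.925698; θ = arccos((tr R − 1)/2) = 0.273435 rad = 15.667°
axis k = ((R−Rᵀ)₃₂, (R−Rᵀ)₁₃, (R−Rᵀ)₂₁) / (2 sinθ) = (+0.381912, -0.522910, -0.762043)
rvec = θ·k = (+0.104428, -0.142982, -0.208369)

rvec=(0.1044, -0.1430, -0.2084) tvec=(-0.1345, 0.1964, 0.8984)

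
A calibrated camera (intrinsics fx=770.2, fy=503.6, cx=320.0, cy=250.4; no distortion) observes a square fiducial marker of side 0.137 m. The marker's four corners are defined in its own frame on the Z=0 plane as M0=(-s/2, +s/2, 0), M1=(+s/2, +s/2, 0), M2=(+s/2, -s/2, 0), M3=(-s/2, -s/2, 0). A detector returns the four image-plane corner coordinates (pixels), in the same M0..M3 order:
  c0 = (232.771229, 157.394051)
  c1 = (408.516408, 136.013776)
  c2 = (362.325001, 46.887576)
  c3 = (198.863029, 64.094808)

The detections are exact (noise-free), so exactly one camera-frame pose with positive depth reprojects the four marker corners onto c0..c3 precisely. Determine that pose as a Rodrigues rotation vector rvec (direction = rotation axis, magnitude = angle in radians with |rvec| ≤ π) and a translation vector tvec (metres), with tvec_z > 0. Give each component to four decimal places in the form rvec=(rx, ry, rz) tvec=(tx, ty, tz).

rvec=(-0.3732, -0.0889, -0.2308) tvec=(-0.0149, -0.1821, 0.6063)

Intrinsics K: fx=770.2, fy=503.6, cx=320.0, cy=250.4
Marker side s = 0.137 m; corners in marker frame (Z=0):
  M0 = (-0.0685, +0.0685, 0)
  M1 = (+0.0685, +0.0685, 0)
  M2 = (+0.0685, -0.0685, 0)
  M3 = (-0.0685, -0.0685, 0)
Detected image corners:
  c0 = (232.771229, 157.394051) px
  c1 = (408.516408, 136.013776) px
  c2 = (362.325001, 46.887576) px
  c3 = (198.863029, 64.094808) px
Planar DLT: solve 8×8 A·h = b for H (H[2,2]=1):
  H  [+1299.80444 +119.04811 +301.05419]
  H  [-118.83852 +607.07128 +99.15021]
  H  [+0.21156 -0.57859 +1.00000]
B = K⁻¹H; ‖b₁‖=1.649322, ‖b₂‖=1.649322; λ = 2/(‖b₁‖+‖b₂‖) = 0.606310, sign → tz>0 ⇒ λ=+0.606310
r₁ = λ·B[:,0] = (+0.96993,-0.20685,+0.12827); r₂ = λ·B[:,1] = (+0.23947,+0.90531,-0.35081)
r₃ = r₁×r₂ = (-0.04356,+0.37097,+0.92762); SVD([r₁ r₂ r₃]) → R = UVᵀ:
  R  [+0.96993 +0.23947 -0.04356]
  R  [-0.20685 +0.90531 +0.37097]
  R  [+0.12827 -0.35081 +0.92762]
t = (-0.01491, -0.18210, +0.60631) m
tr R = 2.802860; θ = arccos((tr R − 1)/2) = 0.447735 rad = 25.653°
axis k = ((R−Rᵀ)₃₂, (R−Rᵀ)₁₃, (R−Rᵀ)₂₁) / (2 sinθ) = (-0.833609, -0.198453, -0.515474)
rvec = θ·k = (-0.373236, -0.088854, -0.230795)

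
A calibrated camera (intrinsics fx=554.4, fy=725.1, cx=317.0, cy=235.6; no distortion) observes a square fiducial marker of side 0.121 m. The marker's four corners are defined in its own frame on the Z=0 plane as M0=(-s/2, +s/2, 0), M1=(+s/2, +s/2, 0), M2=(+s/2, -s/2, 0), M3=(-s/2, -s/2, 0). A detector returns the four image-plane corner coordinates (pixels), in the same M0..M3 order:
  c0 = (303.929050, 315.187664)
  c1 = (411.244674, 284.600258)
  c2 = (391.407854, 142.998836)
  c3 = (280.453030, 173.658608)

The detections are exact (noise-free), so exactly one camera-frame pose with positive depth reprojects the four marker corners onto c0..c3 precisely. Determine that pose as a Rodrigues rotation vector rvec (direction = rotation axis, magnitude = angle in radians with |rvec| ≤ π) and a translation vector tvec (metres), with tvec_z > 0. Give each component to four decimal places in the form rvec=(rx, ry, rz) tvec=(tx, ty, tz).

rvec=(0.1558, -0.0485, -0.2083) tvec=(0.0326, -0.0045, 0.5998)

Intrinsics K: fx=554.4, fy=725.1, cx=317.0, cy=235.6
Marker side s = 0.121 m; corners in marker frame (Z=0):
  M0 = (-0.0605, +0.0605, 0)
  M1 = (+0.0605, +0.0605, 0)
  M2 = (+0.0605, -0.0605, 0)
  M3 = (-0.0605, -0.0605, 0)
Detected image corners:
  c0 = (303.929050, 315.187664) px
  c1 = (411.244674, 284.600258) px
  c2 = (391.407854, 142.998836) px
  c3 = (280.453030, 173.658608) px
Planar DLT: solve 8×8 A·h = b for H (H[2,2]=1):
  H  [+920.11937 +270.83734 +347.10762]
  H  [-240.91451 +1230.68665 +230.19716]
  H  [+0.05311 +0.26505 +1.00000]
B = K⁻¹H; ‖b₁‖=1.667211, ‖b₂‖=1.667211; λ = 2/(‖b₁‖+‖b₂‖) = 0.599804, sign → tz>0 ⇒ λ=+0.599804
r₁ = λ·B[:,0] = (+0.97726,-0.20964,+0.03186); r₂ = λ·B[:,1] = (+0.20212,+0.96637,+0.15898)
r₃ = r₁×r₂ = (-0.06411,-0.14892,+0.98677); SVD([r₁ r₂ r₃]) → R = UVᵀ:
  R  [+0.97726 +0.20212 -0.06411]
  R  [-0.20964 +0.96637 -0.14892]
  R  [+0.03186 +0.15898 +0.98677]
t = (+0.03257, -0.00447, +0.59980) m
tr R = 2.930401; θ = arccos((tr R − 1)/2) = 0.264587 rad = 15.160°
axis k = ((R−Rᵀ)₃₂, (R−Rᵀ)₁₃, (R−Rᵀ)₂₁) / (2 sinθ) = (+0.588690, -0.183487, -0.787259)
rvec = θ·k = (+0.155760, -0.048548, -0.208299)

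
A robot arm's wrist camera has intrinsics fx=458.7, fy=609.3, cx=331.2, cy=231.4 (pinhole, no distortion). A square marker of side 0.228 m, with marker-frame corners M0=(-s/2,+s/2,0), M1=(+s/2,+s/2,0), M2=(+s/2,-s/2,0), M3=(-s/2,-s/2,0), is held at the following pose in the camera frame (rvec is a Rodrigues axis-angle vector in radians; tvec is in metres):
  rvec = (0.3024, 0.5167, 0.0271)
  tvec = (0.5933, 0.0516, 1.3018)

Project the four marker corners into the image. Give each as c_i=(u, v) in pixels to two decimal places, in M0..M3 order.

c0=(496.15, 296.69) c1=(581.41, 313.30) c2=(590.77, 208.43) c3=(500.45, 199.70)

Intrinsics K: fx=458.7, fy=609.3, cx=331.2, cy=231.4
Marker side s = 0.228 m; corners in marker frame (Z=0):
  M0 = (-0.1140, +0.1140, 0)
  M1 = (+0.1140, +0.1140, 0)
  M2 = (+0.1140, -0.1140, 0)
  M3 = (-0.1140, -0.1140, 0)
rvec = (0.3024, 0.5167, 0.0271), |rvec| = θ = 0.59930 rad = 34.337°
Rodrigues: sinθ=0.56406, 1−cosθ=0.17427; R = I + sinθ·[k]× + (1−cosθ)·[k]×²:
    [+0.87010 +0.05031 +0.49030]
    [+0.10132 +0.95527 -0.27783]
    [-0.48234 +0.29141 +0.82609]
t = (0.5933, 0.0516, 1.3018) m
M0: Pc = R·M0+t = (+0.49984, +0.14895, +1.39001); u = 458.7·(+0.49984)/1.39001 + 331.2 = 496.1473, v = 609.3·(+0.14895)/1.39001 + 231.4 = 296.6913
M1: Pc = R·M1+t = (+0.69823, +0.17205, +1.28003); u = 458.7·(+0.69823)/1.28003 + 331.2 = 581.4094, v = 609.3·(+0.17205)/1.28003 + 231.4 = 313.2971
M2: Pc = R·M2+t = (+0.68676, -0.04575, +1.21359); u = 458.7·(+0.68676)/1.21359 + 331.2 = 590.7727, v = 609.3·(-0.04575)/1.21359 + 231.4 = 208.4303
M3: Pc = R·M3+t = (+0.48837, -0.06885, +1.32357); u = 458.7·(+0.48837)/1.32357 + 331.2 = 500.4525, v = 609.3·(-0.06885)/1.32357 + 231.4 = 199.7043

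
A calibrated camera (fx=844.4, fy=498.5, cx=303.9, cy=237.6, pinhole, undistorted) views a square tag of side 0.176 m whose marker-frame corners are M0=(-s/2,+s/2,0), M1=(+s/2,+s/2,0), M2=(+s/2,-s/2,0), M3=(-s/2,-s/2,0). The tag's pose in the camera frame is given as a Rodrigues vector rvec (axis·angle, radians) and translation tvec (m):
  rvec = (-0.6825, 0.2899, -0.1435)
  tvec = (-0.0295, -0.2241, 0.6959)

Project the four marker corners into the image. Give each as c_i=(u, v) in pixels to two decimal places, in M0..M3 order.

Intrinsics K: fx=844.4, fy=498.5, cx=303.9, cy=237.6
Marker side s = 0.176 m; corners in marker frame (Z=0):
  M0 = (-0.0880, +0.0880, 0)
  M1 = (+0.0880, +0.0880, 0)
  M2 = (+0.0880, -0.0880, 0)
  M3 = (-0.0880, -0.0880, 0)
rvec = (-0.6825, 0.2899, -0.1435), |rvec| = θ = 0.75528 rad = 43.274°
Rodrigues: sinθ=0.68549, 1−cosθ=0.27192; R = I + sinθ·[k]× + (1−cosθ)·[k]×²:
    [+0.95012 +0.03593 +0.30980]
    [-0.22456 +0.76814 +0.59961]
    [-0.21643 -0.63927 +0.73790]
t = (-0.0295, -0.2241, 0.6959) m
M0: Pc = R·M0+t = (-0.10995, -0.13674, +0.65869); u = 844.4·(-0.10995)/0.65869 + 303.9 = 162.9518, v = 498.5·(-0.13674)/0.65869 + 237.6 = 134.1126
M1: Pc = R·M1+t = (+0.05727, -0.17626, +0.62060); u = 844.4·(+0.05727)/0.62060 + 303.9 = 381.8260, v = 498.5·(-0.17626)/0.62060 + 237.6 = 96.0146
M2: Pc = R·M2+t = (+0.05095, -0.31146, +0.73311); u = 844.4·(+0.05095)/0.73311 + 303.9 = 362.5837, v = 498.5·(-0.31146)/0.73311 + 237.6 = 25.8152
M3: Pc = R·M3+t = (-0.11627, -0.27194, +0.77120); u = 844.4·(-0.11627)/0.77120 + 303.9 = 176.5916, v = 498.5·(-0.27194)/0.77120 + 237.6 = 61.8223

c0=(162.95, 134.11) c1=(381.83, 96.01) c2=(362.58, 25.82) c3=(176.59, 61.82)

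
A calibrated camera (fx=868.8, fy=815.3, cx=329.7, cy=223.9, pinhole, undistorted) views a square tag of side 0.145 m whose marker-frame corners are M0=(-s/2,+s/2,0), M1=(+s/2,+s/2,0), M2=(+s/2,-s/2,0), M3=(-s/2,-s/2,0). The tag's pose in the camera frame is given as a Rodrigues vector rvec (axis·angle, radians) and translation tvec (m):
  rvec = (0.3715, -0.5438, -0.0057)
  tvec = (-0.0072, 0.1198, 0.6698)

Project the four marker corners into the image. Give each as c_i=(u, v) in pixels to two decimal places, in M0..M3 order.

c0=(229.36, 465.28) c1=(387.05, 424.55) c2=(408.31, 277.37) c3=(240.14, 303.77)

Intrinsics K: fx=868.8, fy=815.3, cx=329.7, cy=223.9
Marker side s = 0.145 m; corners in marker frame (Z=0):
  M0 = (-0.0725, +0.0725, 0)
  M1 = (+0.0725, +0.0725, 0)
  M2 = (+0.0725, -0.0725, 0)
  M3 = (-0.0725, -0.0725, 0)
rvec = (0.3715, -0.5438, -0.0057), |rvec| = θ = 0.65861 rad = 37.735°
Rodrigues: sinθ=0.61202, 1−cosθ=0.20915; R = I + sinθ·[k]× + (1−cosθ)·[k]×²:
    [+0.85739 -0.09212 -0.50635]
    [-0.10271 +0.93344 -0.34372]
    [+0.50431 +0.34671 +0.79086]
t = (-0.0072, 0.1198, 0.6698) m
M0: Pc = R·M0+t = (-0.07604, +0.19492, +0.65837); u = 868.8·(-0.07604)/0.65837 + 329.7 = 229.3574, v = 815.3·(+0.19492)/0.65837 + 223.9 = 465.2805
M1: Pc = R·M1+t = (+0.04828, +0.18003, +0.73150); u = 868.8·(+0.04828)/0.73150 + 329.7 = 387.0452, v = 815.3·(+0.18003)/0.73150 + 223.9 = 424.5518
M2: Pc = R·M2+t = (+0.06164, +0.04468, +0.68123); u = 868.8·(+0.06164)/0.68123 + 329.7 = 408.3116, v = 815.3·(+0.04468)/0.68123 + 223.9 = 277.3730
M3: Pc = R·M3+t = (-0.06268, +0.05957, +0.60810); u = 868.8·(-0.06268)/0.60810 + 329.7 = 240.1446, v = 815.3·(+0.05957)/0.60810 + 223.9 = 303.7704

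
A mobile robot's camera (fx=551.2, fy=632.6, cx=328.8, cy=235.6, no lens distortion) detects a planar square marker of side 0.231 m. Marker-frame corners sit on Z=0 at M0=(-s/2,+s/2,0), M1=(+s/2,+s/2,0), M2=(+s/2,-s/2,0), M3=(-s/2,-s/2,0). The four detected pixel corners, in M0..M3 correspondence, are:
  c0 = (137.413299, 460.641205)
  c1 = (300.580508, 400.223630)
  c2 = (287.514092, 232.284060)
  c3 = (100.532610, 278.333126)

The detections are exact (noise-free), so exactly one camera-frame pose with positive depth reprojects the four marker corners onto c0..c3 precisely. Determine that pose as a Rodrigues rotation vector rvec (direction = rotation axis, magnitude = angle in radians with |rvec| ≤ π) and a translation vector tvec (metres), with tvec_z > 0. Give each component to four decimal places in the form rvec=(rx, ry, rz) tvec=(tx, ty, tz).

rvec=(0.3643, -0.4159, -0.1360) tvec=(-0.1524, 0.1266, 0.7221)

Intrinsics K: fx=551.2, fy=632.6, cx=328.8, cy=235.6
Marker side s = 0.231 m; corners in marker frame (Z=0):
  M0 = (-0.1155, +0.1155, 0)
  M1 = (+0.1155, +0.1155, 0)
  M2 = (+0.1155, -0.1155, 0)
  M3 = (-0.1155, -0.1155, 0)
Detected image corners:
  c0 = (137.413299, 460.641205) px
  c1 = (300.580508, 400.223630) px
  c2 = (287.514092, 232.284060) px
  c3 = (100.532610, 278.333126) px
Planar DLT: solve 8×8 A·h = b for H (H[2,2]=1):
  H  [+860.55575 +211.58371 +212.43045]
  H  [-56.75724 +933.13075 +346.51322]
  H  [+0.51198 +0.51582 +1.00000]
B = K⁻¹H; ‖b₁‖=1.384872, ‖b₂‖=1.384872; λ = 2/(‖b₁‖+‖b₂‖) = 0.722088, sign → tz>0 ⇒ λ=+0.722088
r₁ = λ·B[:,0] = (+0.90682,-0.20247,+0.36969); r₂ = λ·B[:,1] = (+0.05500,+0.92642,+0.37246)
r₃ = r₁×r₂ = (-0.41790,-0.31743,+0.85123); SVD([r₁ r₂ r₃]) → R = UVᵀ:
  R  [+0.90682 +0.05500 -0.41790]
  R  [-0.20247 +0.92642 -0.31743]
  R  [+0.36969 +0.37246 +0.85123]
t = (-0.15245, +0.12660, +0.72209) m
tr R = 2.684472; θ = arccos((tr R − 1)/2) = 0.569379 rad = 32.623°
axis k = ((R−Rᵀ)₃₂, (R−Rᵀ)₁₃, (R−Rᵀ)₂₁) / (2 sinθ) = (+0.639844, -0.730464, -0.238794)
rvec = θ·k = (+0.364314, -0.415911, -0.135964)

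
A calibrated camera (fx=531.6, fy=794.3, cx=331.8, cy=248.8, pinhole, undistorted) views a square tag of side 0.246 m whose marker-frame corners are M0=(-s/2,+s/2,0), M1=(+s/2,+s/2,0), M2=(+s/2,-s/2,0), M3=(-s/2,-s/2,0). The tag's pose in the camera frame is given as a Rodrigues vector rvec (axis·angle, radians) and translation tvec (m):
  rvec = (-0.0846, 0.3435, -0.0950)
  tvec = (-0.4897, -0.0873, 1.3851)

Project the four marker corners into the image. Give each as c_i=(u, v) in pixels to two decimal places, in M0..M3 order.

c0=(107.95, 275.72) c1=(186.23, 261.63) c2=(181.27, 118.50) c3=(104.60, 140.47)

Intrinsics K: fx=531.6, fy=794.3, cx=331.8, cy=248.8
Marker side s = 0.246 m; corners in marker frame (Z=0):
  M0 = (-0.1230, +0.1230, 0)
  M1 = (+0.1230, +0.1230, 0)
  M2 = (+0.1230, -0.1230, 0)
  M3 = (-0.1230, -0.1230, 0)
rvec = (-0.0846, 0.3435, -0.0950), |rvec| = θ = 0.36630 rad = 20.987°
Rodrigues: sinθ=0.35816, 1−cosθ=0.06634; R = I + sinθ·[k]× + (1−cosθ)·[k]×²:
    [+0.93720 +0.07852 +0.33984]
    [-0.10726 +0.99200 +0.06659]
    [-0.33190 -0.09886 +0.93812]
t = (-0.4897, -0.0873, 1.3851) m
M0: Pc = R·M0+t = (-0.59532, +0.04791, +1.41376); u = 531.6·(-0.59532)/1.41376 + 331.8 = 107.9503, v = 794.3·(+0.04791)/1.41376 + 248.8 = 275.7167
M1: Pc = R·M1+t = (-0.36477, +0.02152, +1.33212); u = 531.6·(-0.36477)/1.33212 + 331.8 = 186.2349, v = 794.3·(+0.02152)/1.33212 + 248.8 = 261.6336
M2: Pc = R·M2+t = (-0.38408, -0.22251, +1.35644); u = 531.6·(-0.38408)/1.35644 + 331.8 = 181.2744, v = 794.3·(-0.22251)/1.35644 + 248.8 = 118.5037
M3: Pc = R·M3+t = (-0.61463, -0.19612, +1.43808); u = 531.6·(-0.61463)/1.43808 + 331.8 = 104.5952, v = 794.3·(-0.19612)/1.43808 + 248.8 = 140.4748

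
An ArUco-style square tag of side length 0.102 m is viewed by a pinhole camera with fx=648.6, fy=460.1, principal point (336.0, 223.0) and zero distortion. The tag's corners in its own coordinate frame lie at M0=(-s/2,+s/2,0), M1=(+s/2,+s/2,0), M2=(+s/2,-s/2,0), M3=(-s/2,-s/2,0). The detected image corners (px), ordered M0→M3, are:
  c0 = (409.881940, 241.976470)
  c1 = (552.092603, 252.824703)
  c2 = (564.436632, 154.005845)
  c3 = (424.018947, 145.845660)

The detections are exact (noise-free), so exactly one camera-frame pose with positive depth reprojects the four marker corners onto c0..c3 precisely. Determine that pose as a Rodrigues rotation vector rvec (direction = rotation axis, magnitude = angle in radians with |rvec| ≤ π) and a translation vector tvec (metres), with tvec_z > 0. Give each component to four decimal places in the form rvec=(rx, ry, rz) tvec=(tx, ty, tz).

Intrinsics K: fx=648.6, fy=460.1, cx=336.0, cy=223.0
Marker side s = 0.102 m; corners in marker frame (Z=0):
  M0 = (-0.0510, +0.0510, 0)
  M1 = (+0.0510, +0.0510, 0)
  M2 = (+0.0510, -0.0510, 0)
  M3 = (-0.0510, -0.0510, 0)
Detected image corners:
  c0 = (409.881940, 241.976470) px
  c1 = (552.092603, 252.824703) px
  c2 = (564.436632, 154.005845) px
  c3 = (424.018947, 145.845660) px
Planar DLT: solve 8×8 A·h = b for H (H[2,2]=1):
  H  [+1260.59037 -202.26869 +486.73550]
  H  [+42.24195 +925.98856 +198.23237]
  H  [-0.25589 -0.14837 +1.00000]
B = K⁻¹H; ‖b₁‖=2.102936, ‖b₂‖=2.102936; λ = 2/(‖b₁‖+‖b₂‖) = 0.475526, sign → tz>0 ⇒ λ=+0.475526
r₁ = λ·B[:,0] = (+0.98725,+0.10264,-0.12168); r₂ = λ·B[:,1] = (-0.11175,+0.99123,-0.07055)
r₃ = r₁×r₂ = (+0.11338,+0.08325,+0.99006); SVD([r₁ r₂ r₃]) → R = UVᵀ:
  R  [+0.98725 -0.11175 +0.11338]
  R  [+0.10264 +0.99123 +0.08325]
  R  [-0.12168 -0.07055 +0.99006]
t = (+0.11051, -0.02560, +0.47553) m
tr R = 2.968535; θ = arccos((tr R − 1)/2) = 0.177616 rad = 10.177°
axis k = ((R−Rᵀ)₃₂, (R−Rᵀ)₁₃, (R−Rᵀ)₂₁) / (2 sinθ) = (-0.435250, +0.665202, +0.606683)
rvec = θ·k = (-0.077307, +0.118151, +0.107757)

rvec=(-0.0773, 0.1182, 0.1078) tvec=(0.1105, -0.0256, 0.4755)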